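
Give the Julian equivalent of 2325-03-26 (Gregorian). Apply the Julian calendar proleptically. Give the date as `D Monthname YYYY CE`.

At this point the Julian calendar is 16 days behind the Gregorian.
26 March 2325 Gregorian − 16 days → 10 March 2325 Julian.

10 March 2325 CE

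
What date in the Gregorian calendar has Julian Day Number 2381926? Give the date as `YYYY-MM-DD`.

JDN 2451545 is 1 Jan 2000; 2381926 is −69619 days from there.

1809-05-23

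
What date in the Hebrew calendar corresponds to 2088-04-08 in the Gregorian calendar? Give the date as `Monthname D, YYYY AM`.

Nisan 17, 5848 AM

Both dates share Julian Day Number 2483785; in the Hebrew calendar that is 17 Nisan 5848 AM.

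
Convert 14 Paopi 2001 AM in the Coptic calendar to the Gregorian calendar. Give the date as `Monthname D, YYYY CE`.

Both dates share Julian Day Number 2555573; in the Gregorian calendar that is 26 October 2284 CE.

October 26, 2284 CE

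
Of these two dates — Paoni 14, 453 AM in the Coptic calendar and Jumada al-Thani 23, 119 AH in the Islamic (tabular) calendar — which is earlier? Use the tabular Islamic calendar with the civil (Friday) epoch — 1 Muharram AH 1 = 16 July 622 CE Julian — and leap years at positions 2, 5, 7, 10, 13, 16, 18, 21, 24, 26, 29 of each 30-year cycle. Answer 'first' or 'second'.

first

Converting both to JDN: 1990406 vs 1990425; the smaller is the first.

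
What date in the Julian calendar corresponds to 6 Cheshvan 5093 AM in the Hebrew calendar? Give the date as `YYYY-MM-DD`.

1332-10-26

Both dates share Julian Day Number 2207870; in the Julian calendar that is 26 October 1332 CE.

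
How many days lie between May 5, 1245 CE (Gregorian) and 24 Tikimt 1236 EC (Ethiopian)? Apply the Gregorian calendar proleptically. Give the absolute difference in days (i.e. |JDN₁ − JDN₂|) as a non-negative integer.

554

JDN of the first date = 2175912.
JDN of the second date = 2175358.
|2175358 − 2175912| = 554.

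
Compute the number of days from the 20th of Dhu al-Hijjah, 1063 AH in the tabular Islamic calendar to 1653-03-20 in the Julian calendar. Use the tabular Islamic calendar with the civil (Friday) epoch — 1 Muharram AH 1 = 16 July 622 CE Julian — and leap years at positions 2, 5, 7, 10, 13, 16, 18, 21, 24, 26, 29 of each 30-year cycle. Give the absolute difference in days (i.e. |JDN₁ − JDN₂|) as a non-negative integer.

First date → JDN 2325121; second date → JDN 2324895.
The interval is |2325121 − 2324895| = 226 days.

226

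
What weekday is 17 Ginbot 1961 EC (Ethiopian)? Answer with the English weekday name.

Sunday

In the Gregorian calendar this is 25 May 1969 (JDN 2440367).
2440367 ≡ 6 (mod 7); counting from Monday = 0 gives Sunday.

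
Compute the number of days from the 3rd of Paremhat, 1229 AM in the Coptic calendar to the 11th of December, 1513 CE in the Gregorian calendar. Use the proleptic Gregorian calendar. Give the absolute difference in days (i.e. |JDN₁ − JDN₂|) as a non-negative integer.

JDN of the first date = 2273739.
JDN of the second date = 2274016.
|2274016 − 2273739| = 277.

277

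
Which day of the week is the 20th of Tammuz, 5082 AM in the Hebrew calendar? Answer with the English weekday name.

Equivalently 14 July 1322 Gregorian, JDN 2204105.
Since JDN mod 7 = 1 (0 = Monday), the day is Tuesday.

Tuesday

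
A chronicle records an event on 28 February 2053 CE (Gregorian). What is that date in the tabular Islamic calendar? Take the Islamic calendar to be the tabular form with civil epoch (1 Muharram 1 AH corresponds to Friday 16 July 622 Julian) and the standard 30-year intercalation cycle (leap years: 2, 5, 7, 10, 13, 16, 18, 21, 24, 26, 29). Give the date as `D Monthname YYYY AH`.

Both dates share Julian Day Number 2470962; in the tabular Islamic calendar that is 10 Rajab 1475 AH.

10 Rajab 1475 AH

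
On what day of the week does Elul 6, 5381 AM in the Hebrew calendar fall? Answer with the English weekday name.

In the Gregorian calendar this is 23 August 1621 (JDN 2313353).
Since JDN mod 7 = 0 (0 = Monday), the day is Monday.

Monday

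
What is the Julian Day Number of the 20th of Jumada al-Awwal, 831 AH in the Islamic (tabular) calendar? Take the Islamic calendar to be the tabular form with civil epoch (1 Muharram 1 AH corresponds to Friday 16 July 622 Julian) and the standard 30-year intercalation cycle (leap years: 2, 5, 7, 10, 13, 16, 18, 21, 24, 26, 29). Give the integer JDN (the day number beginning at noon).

2242701

Equivalently 16 March 1428 (proleptic Gregorian).
JDN 2400001 is 17 November 1858 CE (Gregorian), MJD 0; the target day is −157300 days from there, so JDN = 2242701.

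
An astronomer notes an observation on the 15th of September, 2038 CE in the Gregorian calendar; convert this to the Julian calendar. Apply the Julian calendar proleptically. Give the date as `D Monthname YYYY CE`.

The Julian–Gregorian offset here is 13 days (Julian trailing).
15 September 2038 Gregorian − 13 days → 2 September 2038 Julian.

2 September 2038 CE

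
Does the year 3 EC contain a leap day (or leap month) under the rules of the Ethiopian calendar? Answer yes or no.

3 mod 4 = 3; in the Ethiopian calendar a year is leap when year mod 4 = 3, so it is a leap year.

yes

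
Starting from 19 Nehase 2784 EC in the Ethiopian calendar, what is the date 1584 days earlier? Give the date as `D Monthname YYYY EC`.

16 Miyazya 2780 EC

The starting date is JDN 2741060; 2741060 − 1584 = 2739476.
JDN 2739476 corresponds to 16 Miyazya 2780 EC.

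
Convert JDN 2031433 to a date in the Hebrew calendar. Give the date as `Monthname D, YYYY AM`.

The proleptic Gregorian equivalent of JDN 2031433 is 9 October 849.
In the Hebrew calendar that day is Tishrei 15, 4610 AM.

Tishrei 15, 4610 AM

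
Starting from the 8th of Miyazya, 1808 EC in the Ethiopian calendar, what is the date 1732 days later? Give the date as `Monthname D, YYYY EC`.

Tir 4, 1813 EC

JDN of the 8th of Miyazya, 1808 EC = 2384445.
2384445 + 1732 = 2386177.
JDN 2386177 in the Ethiopian calendar is Tir 4, 1813 EC.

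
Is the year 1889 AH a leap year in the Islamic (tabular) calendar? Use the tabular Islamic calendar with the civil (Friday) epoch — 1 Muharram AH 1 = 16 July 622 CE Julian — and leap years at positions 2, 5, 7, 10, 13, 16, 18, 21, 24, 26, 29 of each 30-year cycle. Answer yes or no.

Year 1889 AH is year 29 of its 30-year cycle; leap positions are 2, 5, 7, 10, 13, 16, 18, 21, 24, 26, 29, so it is a leap year (355 days).

yes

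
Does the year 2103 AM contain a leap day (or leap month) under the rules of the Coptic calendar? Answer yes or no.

2103 mod 4 = 3; in the Coptic calendar a year is leap when year mod 4 = 3, so it is a leap year.

yes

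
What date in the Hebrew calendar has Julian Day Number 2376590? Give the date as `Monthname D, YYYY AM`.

The Gregorian equivalent of JDN 2376590 is 12 October 1794.
In the Hebrew calendar that day is Tishrei 18, 5555 AM.

Tishrei 18, 5555 AM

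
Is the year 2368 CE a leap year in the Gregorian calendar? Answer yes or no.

2368 is divisible by 4 and not by 100, so it is a leap year.

yes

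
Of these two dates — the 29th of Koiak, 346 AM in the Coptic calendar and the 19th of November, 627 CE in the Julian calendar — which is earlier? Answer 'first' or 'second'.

second

First date → JDN 1951159; second date → JDN 1950392.
JDN 1950392 < JDN 1951159, so the second date is earlier.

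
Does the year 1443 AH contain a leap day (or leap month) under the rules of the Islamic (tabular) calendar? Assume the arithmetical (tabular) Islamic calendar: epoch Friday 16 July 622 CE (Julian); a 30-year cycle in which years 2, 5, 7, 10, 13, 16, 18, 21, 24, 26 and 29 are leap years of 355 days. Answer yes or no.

no

Year 1443 AH is year 3 of its 30-year cycle; leap positions are 2, 5, 7, 10, 13, 16, 18, 21, 24, 26, 29, so it is a common year (354 days).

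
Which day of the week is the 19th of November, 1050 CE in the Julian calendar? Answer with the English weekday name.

In the proleptic Gregorian calendar this is 25 November 1050 (JDN 2104893).
2104893 ≡ 0 (mod 7); counting from Monday = 0 gives Monday.

Monday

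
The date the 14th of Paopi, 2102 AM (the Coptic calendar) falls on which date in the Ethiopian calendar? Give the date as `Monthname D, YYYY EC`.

Julian Day Number of the source date = 2592463.
Converting JDN 2592463 to the Ethiopian calendar gives 14 Tikimt 2378 EC.

Tikimt 14, 2378 EC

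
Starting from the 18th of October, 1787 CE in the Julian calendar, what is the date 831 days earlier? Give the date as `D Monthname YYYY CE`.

JDN of the 18th of October, 1787 CE = 2374050.
2374050 − 831 = 2373219.
JDN 2373219 in the Julian calendar is 9 July 1785 CE.

9 July 1785 CE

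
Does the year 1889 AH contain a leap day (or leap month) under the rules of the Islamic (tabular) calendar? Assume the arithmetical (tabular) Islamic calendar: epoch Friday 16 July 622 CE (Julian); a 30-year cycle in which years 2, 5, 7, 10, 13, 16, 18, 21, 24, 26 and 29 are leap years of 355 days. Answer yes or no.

Year 1889 AH is year 29 of its 30-year cycle; leap positions are 2, 5, 7, 10, 13, 16, 18, 21, 24, 26, 29, so it is a leap year (355 days).

yes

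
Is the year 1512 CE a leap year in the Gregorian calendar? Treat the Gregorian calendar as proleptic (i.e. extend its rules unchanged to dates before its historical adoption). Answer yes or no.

1512 is divisible by 4 and not by 100, so it is a leap year.

yes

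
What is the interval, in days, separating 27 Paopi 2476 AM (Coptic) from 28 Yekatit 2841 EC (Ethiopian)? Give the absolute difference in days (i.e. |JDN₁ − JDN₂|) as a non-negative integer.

JDN of the first date = 2729080.
JDN of the second date = 2761708.
|2761708 − 2729080| = 32628.

32628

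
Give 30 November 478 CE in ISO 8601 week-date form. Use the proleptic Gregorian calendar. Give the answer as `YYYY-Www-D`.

0478-W48-3

The weekday is Wednesday (ISO weekday 3).
That Wednesday belongs to ISO week 48 of ISO year 478.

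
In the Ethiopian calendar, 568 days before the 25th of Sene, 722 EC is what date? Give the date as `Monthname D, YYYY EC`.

JDN of the 25th of Sene, 722 EC = 1987860.
1987860 − 568 = 1987292.
JDN 1987292 in the Ethiopian calendar is Tahsas 2, 721 EC.

Tahsas 2, 721 EC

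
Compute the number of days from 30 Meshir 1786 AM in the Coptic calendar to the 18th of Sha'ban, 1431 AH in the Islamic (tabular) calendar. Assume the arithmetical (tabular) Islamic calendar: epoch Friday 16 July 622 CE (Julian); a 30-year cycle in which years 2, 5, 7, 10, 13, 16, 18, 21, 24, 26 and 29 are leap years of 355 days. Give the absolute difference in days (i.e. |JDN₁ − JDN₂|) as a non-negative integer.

First date → JDN 2477180; second date → JDN 2455408.
The interval is |2477180 − 2455408| = 21772 days.

21772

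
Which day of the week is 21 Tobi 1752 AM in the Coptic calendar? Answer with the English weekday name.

Equivalently 30 January 2036 Gregorian, JDN 2464723.
Since JDN mod 7 = 2 (0 = Monday), the day is Wednesday.

Wednesday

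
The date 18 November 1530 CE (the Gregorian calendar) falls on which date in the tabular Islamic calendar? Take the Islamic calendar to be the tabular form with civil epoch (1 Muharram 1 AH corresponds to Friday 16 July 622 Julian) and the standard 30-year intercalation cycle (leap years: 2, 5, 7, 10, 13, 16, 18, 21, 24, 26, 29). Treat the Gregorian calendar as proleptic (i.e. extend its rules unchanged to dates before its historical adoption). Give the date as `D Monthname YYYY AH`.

Both dates share Julian Day Number 2280202; in the tabular Islamic calendar that is 17 Rabi' al-Awwal 937 AH.

17 Rabi' al-Awwal 937 AH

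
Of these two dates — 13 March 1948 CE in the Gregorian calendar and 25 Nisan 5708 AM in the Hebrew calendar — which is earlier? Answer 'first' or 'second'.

Converting both to JDN: 2432624 vs 2432676; the smaller is the first.

first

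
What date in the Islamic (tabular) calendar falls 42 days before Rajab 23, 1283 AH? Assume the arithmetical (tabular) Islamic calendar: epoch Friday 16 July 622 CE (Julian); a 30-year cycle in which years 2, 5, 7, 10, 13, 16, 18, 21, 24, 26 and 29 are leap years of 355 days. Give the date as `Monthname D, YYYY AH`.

Jumada al-Thani 10, 1283 AH

Counting 42 days back from JDN 2402937 reaches JDN 2402895, which is Jumada al-Thani 10, 1283 AH.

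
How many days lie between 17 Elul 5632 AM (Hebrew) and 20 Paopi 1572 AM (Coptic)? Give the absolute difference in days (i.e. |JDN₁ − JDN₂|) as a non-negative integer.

6170

First date → JDN 2405057; second date → JDN 2398887.
The interval is |2405057 − 2398887| = 6170 days.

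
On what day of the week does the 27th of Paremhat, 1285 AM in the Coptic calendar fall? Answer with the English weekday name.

Wednesday

Equivalently 2 April 1569 Gregorian, JDN 2294217.
2294217 ≡ 2 (mod 7); counting from Monday = 0 gives Wednesday.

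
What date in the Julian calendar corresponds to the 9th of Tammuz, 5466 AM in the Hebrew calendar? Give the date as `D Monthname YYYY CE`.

Both dates share Julian Day Number 2344335; in the Julian calendar that is 10 June 1706 CE.

10 June 1706 CE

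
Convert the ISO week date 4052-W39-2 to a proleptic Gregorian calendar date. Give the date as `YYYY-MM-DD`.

4052-09-24

ISO week 1 of 4052 is the week containing the first Thursday of 4052.
Week 39, day 2 (Tuesday) lands on 4052-09-24.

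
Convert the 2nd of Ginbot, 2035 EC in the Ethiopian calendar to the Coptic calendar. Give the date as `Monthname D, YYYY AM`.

Pashons 2, 1759 AM

The source date corresponds to 10 May 2043 in the Gregorian calendar (JDN 2467380).
That day falls on 2 Pashons 1759 AM in the Coptic calendar.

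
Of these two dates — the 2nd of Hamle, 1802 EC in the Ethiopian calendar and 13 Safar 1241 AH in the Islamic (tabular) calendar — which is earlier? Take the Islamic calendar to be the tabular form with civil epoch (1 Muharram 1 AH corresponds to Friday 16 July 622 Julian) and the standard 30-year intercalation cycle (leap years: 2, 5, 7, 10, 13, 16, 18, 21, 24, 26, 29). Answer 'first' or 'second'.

First date → JDN 2382337; second date → JDN 2387897.
JDN 2382337 < JDN 2387897, so the first date is earlier.

first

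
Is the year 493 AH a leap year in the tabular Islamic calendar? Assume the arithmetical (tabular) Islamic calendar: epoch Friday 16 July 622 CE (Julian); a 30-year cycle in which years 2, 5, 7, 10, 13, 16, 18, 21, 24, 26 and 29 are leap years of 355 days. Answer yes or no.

Year 493 AH is year 13 of its 30-year cycle; leap positions are 2, 5, 7, 10, 13, 16, 18, 21, 24, 26, 29, so it is a leap year (355 days).

yes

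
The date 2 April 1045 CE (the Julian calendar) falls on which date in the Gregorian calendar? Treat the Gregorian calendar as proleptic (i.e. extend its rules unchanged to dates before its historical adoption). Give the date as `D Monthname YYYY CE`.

8 April 1045 CE

For dates in this range the Gregorian date is 6 days ahead of the Julian.
2 April 1045 Julian + 6 days → 8 April 1045 Gregorian.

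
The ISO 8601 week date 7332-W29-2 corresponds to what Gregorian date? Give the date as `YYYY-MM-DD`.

7332-07-15

ISO week 1 of 7332 is the week containing the first Thursday of 7332.
Week 29, day 2 (Tuesday) lands on 7332-07-15.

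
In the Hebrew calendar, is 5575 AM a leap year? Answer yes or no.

yes

Hebrew year 5575 is year 8 of its 19-year Metonic cycle; leap years are at positions 3, 6, 8, 11, 14, 17, 19, so it is a leap year (13 months).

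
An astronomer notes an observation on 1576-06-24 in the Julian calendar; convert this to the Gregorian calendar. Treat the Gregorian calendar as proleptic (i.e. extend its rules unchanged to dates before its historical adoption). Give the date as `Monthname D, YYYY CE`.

For dates in this range the Gregorian date is 10 days ahead of the Julian.
24 June 1576 Julian + 10 days → 4 July 1576 Gregorian.

July 4, 1576 CE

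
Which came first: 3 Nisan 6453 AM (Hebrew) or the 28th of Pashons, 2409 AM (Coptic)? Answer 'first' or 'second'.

first

The two dates have Julian Day Numbers 2704749 and 2704819 respectively.
Since 2704749 < 2704819, the first date comes first.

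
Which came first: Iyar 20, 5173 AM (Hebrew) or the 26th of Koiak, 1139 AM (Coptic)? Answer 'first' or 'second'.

The two dates have Julian Day Numbers 2237268 and 2240799 respectively.
Since 2237268 < 2240799, the first date comes first.

first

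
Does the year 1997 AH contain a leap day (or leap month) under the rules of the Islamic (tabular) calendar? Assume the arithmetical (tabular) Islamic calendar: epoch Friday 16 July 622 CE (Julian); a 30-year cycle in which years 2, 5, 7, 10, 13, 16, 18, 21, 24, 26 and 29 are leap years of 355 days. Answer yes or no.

Year 1997 AH is year 17 of its 30-year cycle; leap positions are 2, 5, 7, 10, 13, 16, 18, 21, 24, 26, 29, so it is a common year (354 days).

no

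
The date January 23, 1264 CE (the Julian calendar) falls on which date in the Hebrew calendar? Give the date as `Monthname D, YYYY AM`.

Shevat 23, 5024 AM

Julian Day Number of the source date = 2182756.
Converting JDN 2182756 to the Hebrew calendar gives 23 Shevat 5024 AM.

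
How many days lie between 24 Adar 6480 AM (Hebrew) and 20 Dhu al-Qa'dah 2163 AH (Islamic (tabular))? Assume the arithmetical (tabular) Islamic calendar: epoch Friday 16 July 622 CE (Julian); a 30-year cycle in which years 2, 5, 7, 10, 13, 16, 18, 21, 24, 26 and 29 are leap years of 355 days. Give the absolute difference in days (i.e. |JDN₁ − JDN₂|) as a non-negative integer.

291

JDN of the first date = 2714604.
JDN of the second date = 2714895.
|2714895 − 2714604| = 291.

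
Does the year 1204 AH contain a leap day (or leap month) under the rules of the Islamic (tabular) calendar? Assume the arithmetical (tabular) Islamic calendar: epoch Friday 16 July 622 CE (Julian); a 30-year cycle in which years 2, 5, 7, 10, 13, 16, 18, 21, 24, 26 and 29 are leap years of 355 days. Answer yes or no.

Year 1204 AH is year 4 of its 30-year cycle; leap positions are 2, 5, 7, 10, 13, 16, 18, 21, 24, 26, 29, so it is a common year (354 days).

no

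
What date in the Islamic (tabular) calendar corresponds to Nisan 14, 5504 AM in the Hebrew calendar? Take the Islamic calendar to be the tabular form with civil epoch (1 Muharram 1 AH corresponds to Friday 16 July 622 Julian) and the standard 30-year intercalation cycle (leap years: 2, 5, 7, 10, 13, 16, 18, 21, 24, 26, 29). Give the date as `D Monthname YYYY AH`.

12 Safar 1157 AH

Julian Day Number of the source date = 2358129.
Converting JDN 2358129 to the tabular Islamic calendar gives 12 Safar 1157 AH.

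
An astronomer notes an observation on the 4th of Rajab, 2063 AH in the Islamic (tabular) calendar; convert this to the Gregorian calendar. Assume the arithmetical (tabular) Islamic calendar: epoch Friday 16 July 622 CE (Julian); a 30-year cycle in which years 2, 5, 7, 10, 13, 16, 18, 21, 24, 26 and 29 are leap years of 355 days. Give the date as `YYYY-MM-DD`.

2623-08-22

Both dates share Julian Day Number 2679324; in the Gregorian calendar that is 22 August 2623 CE.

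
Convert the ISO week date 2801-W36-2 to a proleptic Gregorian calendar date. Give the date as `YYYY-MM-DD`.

ISO week 1 of 2801 is the week containing the first Thursday of 2801.
Week 36, day 2 (Tuesday) lands on 2801-09-04.

2801-09-04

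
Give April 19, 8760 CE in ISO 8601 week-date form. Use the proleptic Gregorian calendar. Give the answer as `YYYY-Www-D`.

The weekday is Tuesday (ISO weekday 2).
That Tuesday belongs to ISO week 16 of ISO year 8760.

8760-W16-2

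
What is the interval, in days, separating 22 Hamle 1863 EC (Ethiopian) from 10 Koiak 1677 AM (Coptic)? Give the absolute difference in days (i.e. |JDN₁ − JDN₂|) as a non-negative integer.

JDN of the first date = 2404637.
JDN of the second date = 2437288.
|2437288 − 2404637| = 32651.

32651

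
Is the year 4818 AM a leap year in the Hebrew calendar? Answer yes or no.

yes

Hebrew year 4818 is year 11 of its 19-year Metonic cycle; leap years are at positions 3, 6, 8, 11, 14, 17, 19, so it is a leap year (13 months).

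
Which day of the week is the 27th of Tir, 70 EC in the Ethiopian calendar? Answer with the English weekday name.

In the proleptic Gregorian calendar this is 20 January 78 (JDN 1749569).
JDN 1749569 mod 7 = 3, and JDN 0 was a Monday, so this is a Thursday.

Thursday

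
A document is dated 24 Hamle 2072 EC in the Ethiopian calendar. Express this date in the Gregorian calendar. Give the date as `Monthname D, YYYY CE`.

Both dates share Julian Day Number 2480977; in the Gregorian calendar that is 31 July 2080 CE.

July 31, 2080 CE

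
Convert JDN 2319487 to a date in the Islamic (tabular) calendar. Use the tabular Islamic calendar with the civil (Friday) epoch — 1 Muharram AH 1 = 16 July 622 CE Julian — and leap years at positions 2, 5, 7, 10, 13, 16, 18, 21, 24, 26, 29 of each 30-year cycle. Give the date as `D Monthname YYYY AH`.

26 Muharram 1048 AH

JDN 2319487 is 9 June 1638 in the Gregorian calendar.
In the tabular Islamic calendar that day is 26 Muharram 1048 AH.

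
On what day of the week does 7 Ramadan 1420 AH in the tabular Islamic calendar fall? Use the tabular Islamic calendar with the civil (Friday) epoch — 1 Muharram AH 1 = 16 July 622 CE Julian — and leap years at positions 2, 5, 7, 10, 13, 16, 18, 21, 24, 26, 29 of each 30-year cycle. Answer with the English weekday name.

Wednesday

This is JDN 2451528 (15 December 1999 Gregorian).
JDN 2451528 mod 7 = 2, and JDN 0 was a Monday, so this is a Wednesday.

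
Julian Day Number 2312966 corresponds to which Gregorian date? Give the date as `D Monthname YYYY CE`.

1 August 1620 CE

Counting from JDN 2299161 = 15 Oct 1582 gives an offset of 13805 days.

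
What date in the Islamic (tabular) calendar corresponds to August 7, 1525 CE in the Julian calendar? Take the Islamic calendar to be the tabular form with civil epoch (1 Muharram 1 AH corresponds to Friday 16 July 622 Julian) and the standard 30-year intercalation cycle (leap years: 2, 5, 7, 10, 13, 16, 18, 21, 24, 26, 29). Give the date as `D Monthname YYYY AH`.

Both dates share Julian Day Number 2278283; in the tabular Islamic calendar that is 17 Shawwal 931 AH.

17 Shawwal 931 AH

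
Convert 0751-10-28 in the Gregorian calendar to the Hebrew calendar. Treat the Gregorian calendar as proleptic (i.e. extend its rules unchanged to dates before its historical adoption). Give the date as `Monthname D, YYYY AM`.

Julian Day Number of the source date = 1995657.
Converting JDN 1995657 to the Hebrew calendar gives 30 Tishrei 4512 AM.

Tishrei 30, 4512 AM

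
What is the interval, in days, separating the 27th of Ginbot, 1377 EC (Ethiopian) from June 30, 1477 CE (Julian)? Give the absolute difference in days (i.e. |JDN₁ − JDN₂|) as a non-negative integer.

First date → JDN 2227071; second date → JDN 2260713.
The interval is |2227071 − 2260713| = 33642 days.

33642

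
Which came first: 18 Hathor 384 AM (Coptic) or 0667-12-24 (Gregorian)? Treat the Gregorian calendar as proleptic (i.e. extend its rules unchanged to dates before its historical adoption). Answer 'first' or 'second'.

First date → JDN 1964998; second date → JDN 1965034.
JDN 1964998 < JDN 1965034, so the first date is earlier.

first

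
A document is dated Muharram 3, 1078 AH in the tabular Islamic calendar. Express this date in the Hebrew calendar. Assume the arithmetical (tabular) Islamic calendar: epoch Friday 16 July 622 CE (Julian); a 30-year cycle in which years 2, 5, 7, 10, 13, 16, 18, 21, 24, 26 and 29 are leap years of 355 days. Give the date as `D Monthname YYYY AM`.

3 Tammuz 5427 AM

Both dates share Julian Day Number 2330095; in the Hebrew calendar that is 3 Tammuz 5427 AM.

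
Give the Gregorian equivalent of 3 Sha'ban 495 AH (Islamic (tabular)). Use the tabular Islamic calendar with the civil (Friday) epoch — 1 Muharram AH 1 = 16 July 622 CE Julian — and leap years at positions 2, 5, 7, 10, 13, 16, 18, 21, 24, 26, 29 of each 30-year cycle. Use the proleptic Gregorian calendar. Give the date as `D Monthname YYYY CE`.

30 May 1102 CE

Julian Day Number of the source date = 2123706.
Converting JDN 2123706 to the Gregorian calendar gives 30 May 1102 CE.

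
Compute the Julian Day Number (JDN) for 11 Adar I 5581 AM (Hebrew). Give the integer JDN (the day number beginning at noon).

Equivalently 13 February 1821 (Gregorian).
JDN 2451545 is 1 January 2000 CE (Gregorian); the target day is −65335 days from there, so JDN = 2386210.

2386210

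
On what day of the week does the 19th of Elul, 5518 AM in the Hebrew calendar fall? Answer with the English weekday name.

Friday

Equivalently 22 September 1758 Gregorian, JDN 2363421.
2363421 ≡ 4 (mod 7); counting from Monday = 0 gives Friday.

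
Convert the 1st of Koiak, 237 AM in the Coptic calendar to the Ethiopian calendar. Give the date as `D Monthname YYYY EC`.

Both dates share Julian Day Number 1911319; in the Ethiopian calendar that is 1 Tahsas 513 EC.

1 Tahsas 513 EC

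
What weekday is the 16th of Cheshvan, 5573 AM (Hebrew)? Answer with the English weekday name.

Thursday

This is JDN 2383174 (22 October 1812 Gregorian).
Since JDN mod 7 = 3 (0 = Monday), the day is Thursday.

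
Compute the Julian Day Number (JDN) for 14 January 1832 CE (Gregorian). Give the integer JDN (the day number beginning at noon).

JDN 2400001 is 17 November 1858 CE (Gregorian), MJD 0; the target day is −9804 days from there, so JDN = 2390197.

2390197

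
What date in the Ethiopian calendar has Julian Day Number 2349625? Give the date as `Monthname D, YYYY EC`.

JDN 2349625 is 14 December 1720 in the Gregorian calendar.
In the Ethiopian calendar that day is Tahsas 7, 1713 EC.

Tahsas 7, 1713 EC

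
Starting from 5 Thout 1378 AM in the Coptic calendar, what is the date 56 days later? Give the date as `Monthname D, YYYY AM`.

Hathor 1, 1378 AM

The starting date is JDN 2327983; 2327983 + 56 = 2328039.
JDN 2328039 corresponds to Hathor 1, 1378 AM.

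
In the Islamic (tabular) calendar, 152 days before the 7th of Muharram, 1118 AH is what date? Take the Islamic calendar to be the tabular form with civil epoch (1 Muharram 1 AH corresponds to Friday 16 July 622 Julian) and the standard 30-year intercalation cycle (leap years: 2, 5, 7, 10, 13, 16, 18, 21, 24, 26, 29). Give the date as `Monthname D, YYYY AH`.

The starting date is JDN 2344274; 2344274 − 152 = 2344122.
JDN 2344122 corresponds to Sha'ban 3, 1117 AH.

Sha'ban 3, 1117 AH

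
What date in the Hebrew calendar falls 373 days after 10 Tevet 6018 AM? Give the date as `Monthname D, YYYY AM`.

Kislev 29, 6019 AM

Counting 373 days forward from JDN 2545764 reaches JDN 2546137, which is Kislev 29, 6019 AM.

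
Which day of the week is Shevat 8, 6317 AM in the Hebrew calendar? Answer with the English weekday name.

Wednesday

Equivalently 9 February 2557 Gregorian, JDN 2655025.
JDN 2655025 mod 7 = 2, and JDN 0 was a Monday, so this is a Wednesday.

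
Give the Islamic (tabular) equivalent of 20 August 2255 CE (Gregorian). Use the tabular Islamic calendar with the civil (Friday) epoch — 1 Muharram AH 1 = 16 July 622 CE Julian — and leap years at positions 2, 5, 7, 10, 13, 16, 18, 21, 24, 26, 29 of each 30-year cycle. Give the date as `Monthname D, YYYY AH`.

Rabi' al-Awwal 16, 1684 AH

Julian Day Number of the source date = 2544913.
Converting JDN 2544913 to the tabular Islamic calendar gives 16 Rabi' al-Awwal 1684 AH.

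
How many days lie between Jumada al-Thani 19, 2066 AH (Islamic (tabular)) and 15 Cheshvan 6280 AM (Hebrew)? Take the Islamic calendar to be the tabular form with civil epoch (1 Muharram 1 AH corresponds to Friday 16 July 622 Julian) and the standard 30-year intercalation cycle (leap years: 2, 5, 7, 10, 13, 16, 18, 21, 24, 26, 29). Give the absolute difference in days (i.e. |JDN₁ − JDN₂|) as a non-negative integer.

JDN of the first date = 2680373.
JDN of the second date = 2641417.
|2641417 − 2680373| = 38956.

38956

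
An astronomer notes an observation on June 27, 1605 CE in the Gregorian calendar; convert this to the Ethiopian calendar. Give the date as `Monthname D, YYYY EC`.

Sene 23, 1597 EC

Both dates share Julian Day Number 2307452; in the Ethiopian calendar that is 23 Sene 1597 EC.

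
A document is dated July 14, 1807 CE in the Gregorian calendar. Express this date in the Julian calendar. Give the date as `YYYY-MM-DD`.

1807-07-02

The Julian–Gregorian offset here is 12 days (Julian trailing).
14 July 1807 Gregorian − 12 days → 2 July 1807 Julian.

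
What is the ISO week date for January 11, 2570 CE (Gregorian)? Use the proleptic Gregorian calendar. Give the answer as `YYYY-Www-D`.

2570-W02-4

The weekday is Thursday (ISO weekday 4).
That Thursday belongs to ISO week 2 of ISO year 2570.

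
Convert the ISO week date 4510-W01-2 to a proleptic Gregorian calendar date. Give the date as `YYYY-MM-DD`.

ISO week 1 of 4510 is the week containing the first Thursday of 4510.
Week 1, day 2 (Tuesday) lands on 4509-12-31.

4509-12-31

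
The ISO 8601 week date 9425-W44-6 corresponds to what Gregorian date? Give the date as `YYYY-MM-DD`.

ISO week 1 of 9425 is the week containing the first Thursday of 9425.
Week 44, day 6 (Saturday) lands on 9425-11-05.

9425-11-05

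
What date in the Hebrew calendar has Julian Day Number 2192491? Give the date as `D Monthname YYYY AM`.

JDN 2192491 is 25 September 1290 in the proleptic Gregorian calendar.
In the Hebrew calendar that day is 12 Tishrei 5051 AM.

12 Tishrei 5051 AM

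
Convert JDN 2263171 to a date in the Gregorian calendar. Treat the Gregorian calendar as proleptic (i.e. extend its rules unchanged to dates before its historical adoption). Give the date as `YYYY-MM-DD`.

1484-04-01

JDN 2451545 is 1 Jan 2000; 2263171 is −188374 days from there.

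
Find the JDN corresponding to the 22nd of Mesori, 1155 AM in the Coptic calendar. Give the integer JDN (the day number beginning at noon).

2246879

In the proleptic Gregorian calendar the same day is 24 August 1439.
JDN 2451545 is 1 January 2000 CE (Gregorian); the target day is −204666 days from there, so JDN = 2246879.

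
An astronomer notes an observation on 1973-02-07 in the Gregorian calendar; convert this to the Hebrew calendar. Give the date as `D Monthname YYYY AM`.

5 Adar I 5733 AM

Both dates share Julian Day Number 2441721; in the Hebrew calendar that is 5 Adar I 5733 AM.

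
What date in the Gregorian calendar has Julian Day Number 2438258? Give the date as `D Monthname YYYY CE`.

16 August 1963 CE

JDN 2451545 is 1 Jan 2000; 2438258 is −13287 days from there.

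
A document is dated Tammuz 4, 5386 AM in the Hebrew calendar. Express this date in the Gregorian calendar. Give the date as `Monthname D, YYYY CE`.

Both dates share Julian Day Number 2315123; in the Gregorian calendar that is 28 June 1626 CE.

June 28, 1626 CE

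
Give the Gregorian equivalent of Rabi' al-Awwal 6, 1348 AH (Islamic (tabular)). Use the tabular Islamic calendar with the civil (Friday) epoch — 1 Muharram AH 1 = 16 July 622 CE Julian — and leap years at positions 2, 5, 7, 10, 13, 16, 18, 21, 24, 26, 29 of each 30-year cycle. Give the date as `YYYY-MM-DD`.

1929-08-12

Julian Day Number of the source date = 2425836.
Converting JDN 2425836 to the Gregorian calendar gives 12 August 1929 CE.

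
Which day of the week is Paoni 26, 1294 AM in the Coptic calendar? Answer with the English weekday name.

Friday

Equivalently 30 June 1578 Gregorian, JDN 2297593.
JDN 2297593 mod 7 = 4, and JDN 0 was a Monday, so this is a Friday.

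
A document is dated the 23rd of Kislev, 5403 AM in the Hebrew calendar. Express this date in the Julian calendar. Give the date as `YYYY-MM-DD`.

Julian Day Number of the source date = 2321137.
Converting JDN 2321137 to the Julian calendar gives 5 December 1642 CE.

1642-12-05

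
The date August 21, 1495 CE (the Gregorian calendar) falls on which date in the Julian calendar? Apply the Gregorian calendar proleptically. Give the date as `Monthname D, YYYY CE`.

August 12, 1495 CE

For dates in this range the Gregorian date is 9 days ahead of the Julian.
21 August 1495 Gregorian − 9 days → 12 August 1495 Julian.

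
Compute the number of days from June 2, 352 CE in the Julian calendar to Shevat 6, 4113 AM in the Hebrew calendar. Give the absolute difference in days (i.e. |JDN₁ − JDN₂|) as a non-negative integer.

240

First date → JDN 1849779; second date → JDN 1850019.
The interval is |1849779 − 1850019| = 240 days.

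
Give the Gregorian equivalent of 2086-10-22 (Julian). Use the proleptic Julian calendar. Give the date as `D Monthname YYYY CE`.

4 November 2086 CE

For dates in this range the Gregorian date is 13 days ahead of the Julian.
22 October 2086 Julian + 13 days → 4 November 2086 Gregorian.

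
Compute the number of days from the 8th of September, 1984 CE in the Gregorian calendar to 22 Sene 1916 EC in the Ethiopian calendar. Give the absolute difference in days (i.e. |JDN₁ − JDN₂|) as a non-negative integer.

21986

First date → JDN 2445952; second date → JDN 2423966.
The interval is |2445952 − 2423966| = 21986 days.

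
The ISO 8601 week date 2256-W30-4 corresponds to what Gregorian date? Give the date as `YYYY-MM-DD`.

2256-07-24

ISO week 1 of 2256 is the week containing the first Thursday of 2256.
Week 30, day 4 (Thursday) lands on 2256-07-24.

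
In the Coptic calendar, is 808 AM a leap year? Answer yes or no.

no

808 mod 4 = 0; in the Coptic calendar a year is leap when year mod 4 = 3, so it is a common year.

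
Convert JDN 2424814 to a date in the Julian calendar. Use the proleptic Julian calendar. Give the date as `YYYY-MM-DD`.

1926-10-12

The Gregorian equivalent of JDN 2424814 is 25 October 1926.
In the Julian calendar that day is 1926-10-12.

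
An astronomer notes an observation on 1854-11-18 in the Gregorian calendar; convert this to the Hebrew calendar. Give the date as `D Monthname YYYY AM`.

27 Cheshvan 5615 AM

Both dates share Julian Day Number 2398541; in the Hebrew calendar that is 27 Cheshvan 5615 AM.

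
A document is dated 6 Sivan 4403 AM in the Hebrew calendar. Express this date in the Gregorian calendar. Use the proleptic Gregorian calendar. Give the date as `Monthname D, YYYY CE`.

Both dates share Julian Day Number 1956063; in the Gregorian calendar that is 2 June 643 CE.

June 2, 643 CE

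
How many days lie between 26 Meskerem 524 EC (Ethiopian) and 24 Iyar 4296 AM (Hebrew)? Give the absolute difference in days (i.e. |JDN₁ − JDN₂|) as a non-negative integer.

First date → JDN 1915272; second date → JDN 1916953.
The interval is |1915272 − 1916953| = 1681 days.

1681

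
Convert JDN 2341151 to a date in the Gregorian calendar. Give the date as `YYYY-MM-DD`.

1697-10-01

Counting from JDN 2299161 = 15 Oct 1582 gives an offset of 41990 days.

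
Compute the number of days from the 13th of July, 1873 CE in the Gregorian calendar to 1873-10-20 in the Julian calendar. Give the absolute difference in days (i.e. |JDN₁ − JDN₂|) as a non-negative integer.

111

JDN of the first date = 2405353.
JDN of the second date = 2405464.
|2405464 − 2405353| = 111.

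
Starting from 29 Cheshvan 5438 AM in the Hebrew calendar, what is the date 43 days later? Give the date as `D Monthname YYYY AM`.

JDN of 29 Cheshvan 5438 AM = 2333900.
2333900 + 43 = 2333943.
JDN 2333943 in the Hebrew calendar is 12 Tevet 5438 AM.

12 Tevet 5438 AM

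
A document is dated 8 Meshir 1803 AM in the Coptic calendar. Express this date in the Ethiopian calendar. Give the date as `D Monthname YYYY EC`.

The source date corresponds to 15 February 2087 in the Gregorian calendar (JDN 2483367).
That day falls on 8 Yekatit 2079 EC in the Ethiopian calendar.

8 Yekatit 2079 EC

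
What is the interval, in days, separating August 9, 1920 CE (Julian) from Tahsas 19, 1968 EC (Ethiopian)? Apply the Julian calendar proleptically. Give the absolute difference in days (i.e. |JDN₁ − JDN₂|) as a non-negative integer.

20217

JDN of the first date = 2422559.
JDN of the second date = 2442776.
|2442776 − 2422559| = 20217.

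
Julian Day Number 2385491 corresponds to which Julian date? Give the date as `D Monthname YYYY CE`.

13 February 1819 CE

The Gregorian equivalent of JDN 2385491 is 25 February 1819.
In the Julian calendar that day is 13 February 1819 CE.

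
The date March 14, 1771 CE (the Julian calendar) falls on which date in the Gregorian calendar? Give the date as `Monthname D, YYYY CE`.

March 25, 1771 CE

The Julian–Gregorian offset here is 11 days (Julian trailing).
14 March 1771 Julian + 11 days → 25 March 1771 Gregorian.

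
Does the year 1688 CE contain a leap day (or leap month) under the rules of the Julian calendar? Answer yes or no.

yes

1688 mod 4 = 0, so it is a leap year in the Julian calendar.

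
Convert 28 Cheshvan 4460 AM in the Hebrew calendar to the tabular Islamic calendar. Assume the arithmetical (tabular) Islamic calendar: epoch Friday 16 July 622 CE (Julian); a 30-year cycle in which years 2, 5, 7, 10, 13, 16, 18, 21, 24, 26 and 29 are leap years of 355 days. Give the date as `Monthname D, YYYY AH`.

Sha'ban 27, 80 AH

Julian Day Number of the source date = 1976668.
Converting JDN 1976668 to the tabular Islamic calendar gives 27 Sha'ban 80 AH.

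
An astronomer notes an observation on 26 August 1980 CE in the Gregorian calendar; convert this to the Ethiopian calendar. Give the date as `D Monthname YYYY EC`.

Both dates share Julian Day Number 2444478; in the Ethiopian calendar that is 20 Nehase 1972 EC.

20 Nehase 1972 EC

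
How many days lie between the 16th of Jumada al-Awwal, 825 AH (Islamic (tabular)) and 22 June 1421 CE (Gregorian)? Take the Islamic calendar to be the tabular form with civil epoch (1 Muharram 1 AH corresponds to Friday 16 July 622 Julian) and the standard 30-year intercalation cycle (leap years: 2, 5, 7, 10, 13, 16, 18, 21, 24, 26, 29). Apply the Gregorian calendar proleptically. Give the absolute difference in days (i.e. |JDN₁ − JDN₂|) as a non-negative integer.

First date → JDN 2240571; second date → JDN 2240242.
The interval is |2240571 − 2240242| = 329 days.

329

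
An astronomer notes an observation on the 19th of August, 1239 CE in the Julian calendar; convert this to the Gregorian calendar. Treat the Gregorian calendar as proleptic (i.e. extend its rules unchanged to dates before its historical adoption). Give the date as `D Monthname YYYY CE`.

For dates in this range the Gregorian date is 7 days ahead of the Julian.
19 August 1239 Julian + 7 days → 26 August 1239 Gregorian.

26 August 1239 CE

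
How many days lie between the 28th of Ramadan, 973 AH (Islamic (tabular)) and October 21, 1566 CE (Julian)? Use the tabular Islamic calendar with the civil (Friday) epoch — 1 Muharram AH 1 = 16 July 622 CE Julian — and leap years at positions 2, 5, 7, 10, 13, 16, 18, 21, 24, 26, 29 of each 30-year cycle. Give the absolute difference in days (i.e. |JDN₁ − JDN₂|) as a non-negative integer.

JDN of the first date = 2293147.
JDN of the second date = 2293333.
|2293333 − 2293147| = 186.

186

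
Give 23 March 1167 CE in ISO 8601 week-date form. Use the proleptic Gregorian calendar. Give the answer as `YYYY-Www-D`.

The weekday is Thursday (ISO weekday 4).
That Thursday belongs to ISO week 12 of ISO year 1167.

1167-W12-4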